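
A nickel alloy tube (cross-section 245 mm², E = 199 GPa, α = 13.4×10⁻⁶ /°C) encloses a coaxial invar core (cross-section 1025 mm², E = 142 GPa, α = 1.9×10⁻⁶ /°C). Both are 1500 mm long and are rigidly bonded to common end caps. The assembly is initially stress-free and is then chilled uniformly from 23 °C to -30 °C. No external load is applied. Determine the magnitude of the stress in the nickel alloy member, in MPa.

σ ≈ 90.9 MPa (tensile)

The nickel alloy has the larger α, so on cooling it would change length more than the invar if both were free. The rigid plates force a common final length, so the nickel alloy is put into tension and the invar into compression, with equal and opposite forces P (no external load).
Equating the net (thermal + elastic) strains gives |α₁ − α₂|·ΔT = P·[1/(A₁E₁) + 1/(A₂E₂)].
|α₁ − α₂|·ΔT = 11.5×10⁻⁶ × 53 = 0.0006095.
1/(A₁E₁) + 1/(A₂E₂) = 1/(245×199×10³) + 1/(1025×142×10³) = 2.738×10⁻⁸ N⁻¹.
P = 0.0006095 / 2.738×10⁻⁸ = 22260 N = 22.26 kN.
σ_{nickel alloy} = P/A₁ = 22260/245 = 90.86 MPa, tensile.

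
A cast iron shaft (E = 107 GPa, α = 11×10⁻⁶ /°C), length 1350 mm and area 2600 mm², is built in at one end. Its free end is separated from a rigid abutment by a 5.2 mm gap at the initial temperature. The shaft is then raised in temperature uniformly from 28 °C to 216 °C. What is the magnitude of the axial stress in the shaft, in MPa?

Unrestrained expansion: δ_free = αΔT L = 11×10⁻⁶ × 188 × 1350 = 2.792 mm.
This is smaller than the 5.2 mm clearance, so the shaft expands freely without reaching the stop — the stress is zero.

σ ≈ 0 MPa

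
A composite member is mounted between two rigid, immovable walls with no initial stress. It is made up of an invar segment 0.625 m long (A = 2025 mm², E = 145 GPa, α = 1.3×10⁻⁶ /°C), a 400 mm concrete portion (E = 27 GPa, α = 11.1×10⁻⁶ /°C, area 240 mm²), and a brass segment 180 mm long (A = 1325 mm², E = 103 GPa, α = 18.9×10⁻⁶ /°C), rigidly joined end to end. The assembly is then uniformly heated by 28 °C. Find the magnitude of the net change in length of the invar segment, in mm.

|ΔL| ≈ 0.0148 mm

With the walls removed the bar would change length by δ_free = Σ αᵢΔT Lᵢ = 1.3×10⁻⁶×28×625 + 11.1×10⁻⁶×28×400 + 18.9×10⁻⁶×28×180 = 0.2423 mm.
The walls prevent any net length change, so an axial force P (same in every segment) develops. Compatibility: P · Σ Lᵢ/(AᵢEᵢ) = δ_free.
Σ Lᵢ/(AᵢEᵢ) = 625/(2025×145×10³) + 400/(240×27×10³) + 180/(1325×103×10³) = 6.518×10⁻⁵ mm/N.
So P = 0.2423 / 6.518×10⁻⁵ = 3.718 kN, compressive.
For the invar segment, free thermal change = 1.3×10⁻⁶×28×625 = 0.02275 mm and elastic change from P = 3718×625/(2025×145×10³) = 0.007914 mm; these oppose, so the net change is 0.0148 mm (segment lengthens).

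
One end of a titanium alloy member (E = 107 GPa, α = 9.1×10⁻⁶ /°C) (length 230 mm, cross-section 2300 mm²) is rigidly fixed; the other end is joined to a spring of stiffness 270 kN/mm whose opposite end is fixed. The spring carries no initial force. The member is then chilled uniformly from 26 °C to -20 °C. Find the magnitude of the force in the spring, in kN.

P ≈ 20.8 kN

The unrestrained thermal change is αΔT L = 9.1×10⁻⁶ × 46 × 230 = 0.09628 mm.
Let P be the tensile force in the spring. The member extends elastically by PL/(AE) and the spring stretches by P/k; together these equal δ_free.
So P = δ_free / [L/(AE) + 1/k] = 0.09628 / [ 230/(2300×107×10³) + 1/(270×10³) ].
P = 0.09628 / 4.638×10⁻⁶ = 20760 N.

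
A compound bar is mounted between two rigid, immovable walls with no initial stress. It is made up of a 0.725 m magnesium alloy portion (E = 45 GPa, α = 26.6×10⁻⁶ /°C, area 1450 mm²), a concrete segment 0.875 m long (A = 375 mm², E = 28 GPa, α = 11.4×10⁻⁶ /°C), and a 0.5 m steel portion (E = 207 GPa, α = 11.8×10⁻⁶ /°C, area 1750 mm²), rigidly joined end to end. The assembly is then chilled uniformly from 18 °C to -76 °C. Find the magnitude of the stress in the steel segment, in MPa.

σ ≈ 19.7 MPa (tensile)

Free thermal contraction of the whole bar: Σ αᵢΔT Lᵢ = 26.6×10⁻⁶×94×725 + 11.4×10⁻⁶×94×875 + 11.8×10⁻⁶×94×500 = 3.305 mm.
The rigid supports impose zero overall length change; the single axial force P common to all segments must satisfy P Σ Lᵢ/(AᵢEᵢ) = δ_free.
Σ Lᵢ/(AᵢEᵢ) = 725/(1450×45×10³) + 875/(375×28×10³) + 500/(1750×207×10³) = 9.582×10⁻⁵ mm/N.
So P = 3.305 / 9.582×10⁻⁵ = 34.49 kN, tensile.
σ_{steel} = P / A = 34490 / 1750 = 19.71 MPa.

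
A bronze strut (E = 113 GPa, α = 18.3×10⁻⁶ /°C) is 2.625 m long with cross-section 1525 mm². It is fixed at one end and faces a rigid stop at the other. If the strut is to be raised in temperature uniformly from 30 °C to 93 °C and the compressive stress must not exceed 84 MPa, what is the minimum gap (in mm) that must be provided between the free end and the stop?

g ≈ 1.08 mm

Free expansion if unrestrained: δ_free = αΔT L = 18.3×10⁻⁶ × 63 × 2625 = 3.026 mm.
A stress of 84 MPa corresponds to the wall pushing the strut back by σL/E = 84×2625/(113×10³) = 1.951 mm.
So the gap has to take up the difference, g_min = δ_free − σL/E = 3.026 − 1.951 = 1.075 mm.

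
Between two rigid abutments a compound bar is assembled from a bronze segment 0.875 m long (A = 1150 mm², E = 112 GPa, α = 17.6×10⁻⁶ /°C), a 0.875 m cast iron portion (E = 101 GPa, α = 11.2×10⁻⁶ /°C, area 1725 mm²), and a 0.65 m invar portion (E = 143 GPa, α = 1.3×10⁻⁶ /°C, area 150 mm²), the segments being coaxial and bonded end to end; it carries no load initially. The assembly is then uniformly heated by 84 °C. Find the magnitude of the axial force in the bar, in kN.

P ≈ 51.9 kN (compressive)

Free thermal expansion of the whole bar: Σ αᵢΔT Lᵢ = 17.6×10⁻⁶×84×875 + 11.2×10⁻⁶×84×875 + 1.3×10⁻⁶×84×650 = 2.188 mm.
The walls prevent any net length change, so an axial force P (same in every segment) develops. Compatibility: P · Σ Lᵢ/(AᵢEᵢ) = δ_free.
Σ Lᵢ/(AᵢEᵢ) = 875/(1150×112×10³) + 875/(1725×101×10³) + 650/(150×143×10³) = 4.212×10⁻⁵ mm/N.
P = 2.188 / 4.212×10⁻⁵ = 51940 N = 51.94 kN, compressive.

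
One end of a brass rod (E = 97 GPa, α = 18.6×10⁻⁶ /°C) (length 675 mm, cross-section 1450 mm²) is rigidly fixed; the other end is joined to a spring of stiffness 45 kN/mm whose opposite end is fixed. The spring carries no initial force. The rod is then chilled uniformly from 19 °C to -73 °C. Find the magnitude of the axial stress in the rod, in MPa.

Free thermal contraction: δ_free = αΔT L = 18.6×10⁻⁶ × 92 × 675 = 1.155 mm.
With a force P in the spring, the elastic change of the rod is PL/(AE) and that of the spring is P/k; compatibility requires their sum to equal δ_free.
P [ L/(AE) + 1/k ] = δ_free → P [ 675/(1450×97×10³) + 1/(45×10³) ] = 1.155.
P = 1.155 / 2.702×10⁻⁵ = 42750 N.
σ = P/A = 42750/1450 = 29.48 MPa.

σ ≈ 29.5 MPa (tensile)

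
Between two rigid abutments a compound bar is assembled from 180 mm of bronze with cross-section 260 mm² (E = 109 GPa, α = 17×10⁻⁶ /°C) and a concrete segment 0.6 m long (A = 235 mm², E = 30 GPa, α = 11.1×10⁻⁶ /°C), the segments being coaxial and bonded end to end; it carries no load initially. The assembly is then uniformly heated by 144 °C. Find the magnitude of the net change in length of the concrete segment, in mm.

|ΔL| ≈ 0.343 mm

With the walls removed the bar would change length by δ_free = Σ αᵢΔT Lᵢ = 17×10⁻⁶×144×180 + 11.1×10⁻⁶×144×600 = 1.4 mm.
Since the ends are fixed, an axial force P builds up, equal in every segment, with P · Σ Lᵢ/(AᵢEᵢ) = δ_free.
Σ Lᵢ/(AᵢEᵢ) = 180/(260×109×10³) + 600/(235×30×10³) = 9.146×10⁻⁵ mm/N.
P = 1.4 / 9.146×10⁻⁵ = 15300 N = 15.3 kN, compressive.
For the concrete segment, free thermal change = 11.1×10⁻⁶×144×600 = 0.959 mm and elastic change from P = 15300×600/(235×30×10³) = 1.302 mm; these oppose, so the net change is 0.343 mm (segment shortens).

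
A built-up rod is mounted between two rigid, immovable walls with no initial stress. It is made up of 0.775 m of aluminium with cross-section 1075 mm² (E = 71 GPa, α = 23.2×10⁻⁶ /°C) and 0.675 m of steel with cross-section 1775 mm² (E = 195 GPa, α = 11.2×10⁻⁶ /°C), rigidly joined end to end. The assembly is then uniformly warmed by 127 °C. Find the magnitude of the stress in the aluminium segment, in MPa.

σ ≈ 249 MPa (compressive)

With the walls removed the bar would change length by δ_free = Σ αᵢΔT Lᵢ = 23.2×10⁻⁶×127×775 + 11.2×10⁻⁶×127×675 = 3.244 mm.
The rigid supports impose zero overall length change; the single axial force P common to all segments must satisfy P Σ Lᵢ/(AᵢEᵢ) = δ_free.
The series flexibility is Σ Lᵢ/(AᵢEᵢ) = 775/(1075×71×10³) + 675/(1775×195×10³) = 1.21×10⁻⁵ mm/N.
Hence P = δ_free / Σ(L/AE) = 3.244/1.21×10⁻⁵ = 268 kN (compressive).
σ_{aluminium} = P / A = 268000 / 1075 = 249.3 MPa.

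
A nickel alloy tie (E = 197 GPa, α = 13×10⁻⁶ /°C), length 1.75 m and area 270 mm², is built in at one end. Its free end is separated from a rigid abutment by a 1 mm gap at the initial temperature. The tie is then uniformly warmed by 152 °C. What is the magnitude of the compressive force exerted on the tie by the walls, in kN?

P ≈ 74.7 kN

If the wall were absent the tie would grow by αΔT L = 13×10⁻⁶ × 152 × 1750 = 3.458 mm.
After closing the 1 mm clearance, 3.458 − 1 = 2.458 mm of expansion remains to be suppressed by the wall.
That suppressed elongation corresponds to σ = E·Δ/L = 197×10³ × 2.458/1750 = 276.7 MPa.
P = σA = 276.7 × 270 = 74.71 kN.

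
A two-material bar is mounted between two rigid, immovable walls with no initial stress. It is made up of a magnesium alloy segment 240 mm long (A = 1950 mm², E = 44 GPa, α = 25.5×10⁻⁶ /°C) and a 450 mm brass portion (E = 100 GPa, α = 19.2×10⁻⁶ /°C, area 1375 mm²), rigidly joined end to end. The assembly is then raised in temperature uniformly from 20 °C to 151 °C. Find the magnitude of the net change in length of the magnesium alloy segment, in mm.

|ΔL| ≈ 0.0893 mm

Free thermal expansion of the whole bar: Σ αᵢΔT Lᵢ = 25.5×10⁻⁶×131×240 + 19.2×10⁻⁶×131×450 = 1.934 mm.
The rigid supports impose zero overall length change; the single axial force P common to all segments must satisfy P Σ Lᵢ/(AᵢEᵢ) = δ_free.
The series flexibility is Σ Lᵢ/(AᵢEᵢ) = 240/(1950×44×10³) + 450/(1375×100×10³) = 6.07×10⁻⁶ mm/N.
P = 1.934 / 6.07×10⁻⁶ = 318500 N = 318.5 kN, compressive.
For the magnesium alloy segment, free thermal change = 25.5×10⁻⁶×131×240 = 0.8017 mm and elastic change from P = 318500×240/(1950×44×10³) = 0.891 mm; these oppose, so the net change is 0.0893 mm (segment shortens).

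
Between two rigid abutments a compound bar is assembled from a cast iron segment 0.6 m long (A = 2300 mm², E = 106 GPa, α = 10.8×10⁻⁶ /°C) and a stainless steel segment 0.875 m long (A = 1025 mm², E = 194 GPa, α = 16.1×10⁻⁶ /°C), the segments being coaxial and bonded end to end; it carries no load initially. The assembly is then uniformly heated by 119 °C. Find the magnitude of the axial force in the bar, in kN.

P ≈ 357 kN (compressive)

If the supports were absent, the total length change would be Σ αᵢΔT Lᵢ = 10.8×10⁻⁶×119×600 + 16.1×10⁻⁶×119×875 = 2.448 mm.
The rigid supports impose zero overall length change; the single axial force P common to all segments must satisfy P Σ Lᵢ/(AᵢEᵢ) = δ_free.
Σ Lᵢ/(AᵢEᵢ) = 600/(2300×106×10³) + 875/(1025×194×10³) = 6.861×10⁻⁶ mm/N.
Hence P = δ_free / Σ(L/AE) = 2.448/6.861×10⁻⁶ = 356.7 kN (compressive).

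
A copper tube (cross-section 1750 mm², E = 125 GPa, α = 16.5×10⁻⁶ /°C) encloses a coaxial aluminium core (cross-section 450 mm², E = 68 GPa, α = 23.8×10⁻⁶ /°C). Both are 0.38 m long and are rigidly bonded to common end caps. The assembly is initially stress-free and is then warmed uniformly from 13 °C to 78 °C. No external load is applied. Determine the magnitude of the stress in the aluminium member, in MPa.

Equilibrium of a rigid end plate with no external load gives equal and opposite internal forces ±P in the two members. Since α_{aluminium} > α_{copper}, heating drives the aluminium into compression and the copper into tension.
Equating the net (thermal + elastic) strains gives |α₁ − α₂|·ΔT = P·[1/(A₁E₁) + 1/(A₂E₂)].
|α₁ − α₂|·ΔT = 7.3×10⁻⁶ × 65 = 0.0004745.
1/(A₁E₁) + 1/(A₂E₂) = 1/(1750×125×10³) + 1/(450×68×10³) = 3.725×10⁻⁸ N⁻¹.
P = 0.0004745 / 3.725×10⁻⁸ = 12740 N = 12.74 kN.
σ_{aluminium} = P/A₂ = 12740/450 = 28.31 MPa, compressive.

σ ≈ 28.3 MPa (compressive)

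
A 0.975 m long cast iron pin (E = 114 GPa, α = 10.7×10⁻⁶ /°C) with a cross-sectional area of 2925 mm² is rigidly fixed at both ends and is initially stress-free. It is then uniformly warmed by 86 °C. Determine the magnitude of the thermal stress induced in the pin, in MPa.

The supports are rigid, so the total axial strain is zero. The restrained thermal strain is ε = αΔT = 10.7×10⁻⁶ × 86 = 920.2×10⁻⁶.
The stress required to suppress this strain is σ = Eε = 114×10³ × 920.2×10⁻⁶ = 104.9 MPa, compressive since the pin is trying to expand.

σ ≈ 105 MPa (compressive)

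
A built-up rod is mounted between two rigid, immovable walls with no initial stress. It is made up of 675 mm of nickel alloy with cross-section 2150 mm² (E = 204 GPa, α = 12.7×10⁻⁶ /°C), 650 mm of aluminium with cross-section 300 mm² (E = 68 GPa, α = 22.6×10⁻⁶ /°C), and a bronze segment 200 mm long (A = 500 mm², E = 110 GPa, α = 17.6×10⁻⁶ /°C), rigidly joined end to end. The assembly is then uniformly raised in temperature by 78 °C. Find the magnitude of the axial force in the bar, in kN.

P ≈ 56.4 kN (compressive)

Free thermal expansion of the whole bar: Σ αᵢΔT Lᵢ = 12.7×10⁻⁶×78×675 + 22.6×10⁻⁶×78×650 + 17.6×10⁻⁶×78×200 = 2.089 mm.
The rigid supports impose zero overall length change; the single axial force P common to all segments must satisfy P Σ Lᵢ/(AᵢEᵢ) = δ_free.
The series flexibility is Σ Lᵢ/(AᵢEᵢ) = 675/(2150×204×10³) + 650/(300×68×10³) + 200/(500×110×10³) = 3.704×10⁻⁵ mm/N.
So P = 2.089 / 3.704×10⁻⁵ = 56.4 kN, compressive.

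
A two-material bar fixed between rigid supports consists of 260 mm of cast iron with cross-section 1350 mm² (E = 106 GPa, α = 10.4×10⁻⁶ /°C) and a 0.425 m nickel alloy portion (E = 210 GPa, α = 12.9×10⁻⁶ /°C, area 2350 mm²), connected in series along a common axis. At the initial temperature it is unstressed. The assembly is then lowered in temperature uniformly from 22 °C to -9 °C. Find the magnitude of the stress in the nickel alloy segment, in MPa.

σ ≈ 40.3 MPa (tensile)

With the walls removed the bar would change length by δ_free = Σ αᵢΔT Lᵢ = 10.4×10⁻⁶×31×260 + 12.9×10⁻⁶×31×425 = 0.2538 mm.
The walls prevent any net length change, so an axial force P (same in every segment) develops. Compatibility: P · Σ Lᵢ/(AᵢEᵢ) = δ_free.
Σ Lᵢ/(AᵢEᵢ) = 260/(1350×106×10³) + 425/(2350×210×10³) = 2.678×10⁻⁶ mm/N.
Hence P = δ_free / Σ(L/AE) = 0.2538/2.678×10⁻⁶ = 94.76 kN (tensile).
σ_{nickel alloy} = P / A = 94760 / 2350 = 40.32 MPa.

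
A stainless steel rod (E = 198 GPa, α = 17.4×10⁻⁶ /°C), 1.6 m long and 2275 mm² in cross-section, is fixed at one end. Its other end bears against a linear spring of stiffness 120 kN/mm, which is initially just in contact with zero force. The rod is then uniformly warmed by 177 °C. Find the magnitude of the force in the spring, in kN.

The unrestrained thermal change is αΔT L = 17.4×10⁻⁶ × 177 × 1600 = 4.928 mm.
With a force P in the spring, the elastic change of the rod is PL/(AE) and that of the spring is P/k; compatibility requires their sum to equal δ_free.
P [ L/(AE) + 1/k ] = δ_free → P [ 1600/(2275×198×10³) + 1/(120×10³) ] = 4.928.
P = 4.928 / 1.189×10⁻⁵ = 414600 N.

P ≈ 415 kN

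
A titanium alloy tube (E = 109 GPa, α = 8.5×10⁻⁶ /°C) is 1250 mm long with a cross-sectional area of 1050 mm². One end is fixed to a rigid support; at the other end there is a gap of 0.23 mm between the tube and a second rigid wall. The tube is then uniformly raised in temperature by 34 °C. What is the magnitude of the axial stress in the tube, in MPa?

Unrestrained expansion: δ_free = αΔT L = 8.5×10⁻⁶ × 34 × 1250 = 0.3612 mm.
After closing the 0.23 mm clearance, 0.3612 − 0.23 = 0.1312 mm of expansion remains to be suppressed by the wall.
So σ = E(δ_free − g)/L = 109×10³ × 0.1312/1250 = 11.44 MPa.

σ ≈ 11.4 MPa (compressive)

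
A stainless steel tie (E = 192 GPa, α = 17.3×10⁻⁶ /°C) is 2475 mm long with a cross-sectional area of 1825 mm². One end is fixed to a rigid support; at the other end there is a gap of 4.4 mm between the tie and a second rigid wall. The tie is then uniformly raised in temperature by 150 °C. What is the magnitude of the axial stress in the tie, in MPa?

Free thermal elongation = αΔT L = 17.3×10⁻⁶ × 150 × 2475 = 6.423 mm.
After closing the 4.4 mm clearance, 6.423 − 4.4 = 2.023 mm of expansion remains to be suppressed by the wall.
So σ = E(δ_free − g)/L = 192×10³ × 2.023/2475 = 156.9 MPa.

σ ≈ 157 MPa (compressive)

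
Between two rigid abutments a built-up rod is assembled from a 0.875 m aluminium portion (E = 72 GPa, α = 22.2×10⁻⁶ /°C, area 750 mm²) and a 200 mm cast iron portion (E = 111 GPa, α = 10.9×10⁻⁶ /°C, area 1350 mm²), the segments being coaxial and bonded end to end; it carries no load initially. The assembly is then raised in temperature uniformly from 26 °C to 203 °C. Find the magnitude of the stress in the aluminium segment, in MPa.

σ ≈ 291 MPa (compressive)

Free thermal expansion of the whole bar: Σ αᵢΔT Lᵢ = 22.2×10⁻⁶×177×875 + 10.9×10⁻⁶×177×200 = 3.824 mm.
The walls prevent any net length change, so an axial force P (same in every segment) develops. Compatibility: P · Σ Lᵢ/(AᵢEᵢ) = δ_free.
The series flexibility is Σ Lᵢ/(AᵢEᵢ) = 875/(750×72×10³) + 200/(1350×111×10³) = 1.754×10⁻⁵ mm/N.
So P = 3.824 / 1.754×10⁻⁵ = 218 kN, compressive.
σ_{aluminium} = P / A = 218000 / 750 = 290.7 MPa.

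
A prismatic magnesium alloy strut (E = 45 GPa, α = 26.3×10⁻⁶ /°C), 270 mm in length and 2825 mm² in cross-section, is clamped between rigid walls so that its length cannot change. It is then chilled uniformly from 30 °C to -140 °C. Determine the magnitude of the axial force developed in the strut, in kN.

P ≈ 568 kN (tensile)

Full restraint means ε = 0, so the stress is σ = EαΔT = 45×10³ × 26.3×10⁻⁶ × 170 = 201.2 MPa.
Then P = σA = 201.2 × 2825 mm² = 568.4 kN, tensile.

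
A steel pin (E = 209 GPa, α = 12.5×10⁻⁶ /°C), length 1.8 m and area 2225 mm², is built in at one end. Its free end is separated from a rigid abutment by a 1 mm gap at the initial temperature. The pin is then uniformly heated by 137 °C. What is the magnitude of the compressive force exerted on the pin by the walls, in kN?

P ≈ 538 kN

Unrestrained expansion: δ_free = αΔT L = 12.5×10⁻⁶ × 137 × 1800 = 3.082 mm.
After closing the 1 mm clearance, 3.082 − 1 = 2.082 mm of expansion remains to be suppressed by the wall.
That suppressed elongation corresponds to σ = E·Δ/L = 209×10³ × 2.082/1800 = 241.8 MPa.
Force on the wall = σA = 241.8 × 2225 mm² = 538 kN.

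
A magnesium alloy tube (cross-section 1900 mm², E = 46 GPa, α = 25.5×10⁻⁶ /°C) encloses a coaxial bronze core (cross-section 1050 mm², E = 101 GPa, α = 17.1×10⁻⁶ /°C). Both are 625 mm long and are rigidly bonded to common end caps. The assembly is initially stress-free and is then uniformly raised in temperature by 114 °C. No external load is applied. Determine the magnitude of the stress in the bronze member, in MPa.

σ ≈ 43.7 MPa (tensile)

Equilibrium of a rigid end plate with no external load gives equal and opposite internal forces ±P in the two members. Since α_{magnesium alloy} > α_{bronze}, heating drives the magnesium alloy into compression and the bronze into tension.
Equating the net (thermal + elastic) strains gives |α₁ − α₂|·ΔT = P·[1/(A₁E₁) + 1/(A₂E₂)].
|α₁ − α₂|·ΔT = 8.4×10⁻⁶ × 114 = 0.0009576.
1/(A₁E₁) + 1/(A₂E₂) = 1/(1900×46×10³) + 1/(1050×101×10³) = 2.087×10⁻⁸ N⁻¹.
So P = 0.0009576 / 2.087×10⁻⁸ = 45.88 kN.
σ_{bronze} = P/A₂ = 45880/1050 = 43.7 MPa, tensile.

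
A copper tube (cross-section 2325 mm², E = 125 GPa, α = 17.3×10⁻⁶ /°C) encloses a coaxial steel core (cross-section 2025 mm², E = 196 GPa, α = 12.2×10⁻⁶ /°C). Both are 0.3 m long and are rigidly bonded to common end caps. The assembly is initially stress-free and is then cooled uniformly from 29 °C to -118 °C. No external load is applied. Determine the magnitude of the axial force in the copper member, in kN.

The copper has the larger α, so on cooling it would change length more than the steel if both were free. The rigid plates force a common final length, so the copper is put into tension and the steel into compression, with equal and opposite forces P (no external load).
Setting the final lengths equal and cancelling L: (α₁ − α₂)ΔT = P/(A₁E₁) + P/(A₂E₂).
|α₁ − α₂|·ΔT = 5.1×10⁻⁶ × 147 = 0.0007497.
1/(A₁E₁) + 1/(A₂E₂) = 1/(2325×125×10³) + 1/(2025×196×10³) = 5.96×10⁻⁹ N⁻¹.
P = 0.0007497 / 5.96×10⁻⁹ = 125800 N = 125.8 kN.

P ≈ 126 kN (tensile in the copper)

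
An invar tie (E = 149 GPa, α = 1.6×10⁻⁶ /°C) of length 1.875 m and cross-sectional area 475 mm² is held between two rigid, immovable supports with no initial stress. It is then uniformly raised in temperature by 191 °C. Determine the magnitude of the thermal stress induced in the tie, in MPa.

σ ≈ 45.5 MPa (compressive)

The supports are rigid, so the total axial strain is zero. The restrained thermal strain is ε = αΔT = 1.6×10⁻⁶ × 191 = 305.6×10⁻⁶.
The stress required to suppress this strain is σ = Eε = 149×10³ × 305.6×10⁻⁶ = 45.53 MPa, compressive since the tie is trying to expand.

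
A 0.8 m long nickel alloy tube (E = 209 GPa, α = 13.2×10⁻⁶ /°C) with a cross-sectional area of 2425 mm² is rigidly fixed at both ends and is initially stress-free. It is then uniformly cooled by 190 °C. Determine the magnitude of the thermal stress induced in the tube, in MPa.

With length fixed, the mechanical strain must cancel the thermal strain αΔT = 13.2×10⁻⁶ × 190 = 2508×10⁻⁶.
Hence σ = E·αΔT = 209×10³ × 2508×10⁻⁶ = 524.2 MPa, tensile.

σ ≈ 524 MPa (tensile)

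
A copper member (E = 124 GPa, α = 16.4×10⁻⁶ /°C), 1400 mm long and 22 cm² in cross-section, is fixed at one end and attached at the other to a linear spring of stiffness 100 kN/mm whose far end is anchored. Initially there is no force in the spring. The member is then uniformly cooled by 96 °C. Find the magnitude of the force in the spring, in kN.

P ≈ 146 kN

The unrestrained thermal change is αΔT L = 16.4×10⁻⁶ × 96 × 1400 = 2.204 mm.
With a force P in the spring, the elastic change of the member is PL/(AE) and that of the spring is P/k; compatibility requires their sum to equal δ_free.
So P = δ_free / [L/(AE) + 1/k] = 2.204 / [ 1400/(2200×124×10³) + 1/(100×10³) ].
P = 2.204 / 1.513×10⁻⁵ = 145700 N.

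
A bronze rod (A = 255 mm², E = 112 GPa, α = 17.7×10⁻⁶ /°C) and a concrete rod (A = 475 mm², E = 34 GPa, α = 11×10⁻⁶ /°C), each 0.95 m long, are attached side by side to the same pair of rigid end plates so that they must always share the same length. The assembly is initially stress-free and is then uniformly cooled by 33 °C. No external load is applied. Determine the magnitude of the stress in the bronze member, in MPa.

Both members must finish at the same length. With the larger α, the bronze tends to over-contract; the plates restrain it, putting the bronze in tension and the concrete in compression. With no external load the two internal forces are equal and opposite, magnitude P.
Compatibility of the two members (thermal + elastic change equal): (α₁ − α₂)ΔT = P·[1/(A₁E₁) + 1/(A₂E₂)].
|α₁ − α₂|·ΔT = 6.7×10⁻⁶ × 33 = 0.0002211.
1/(A₁E₁) + 1/(A₂E₂) = 1/(255×112×10³) + 1/(475×34×10³) = 9.693×10⁻⁸ N⁻¹.
P = 0.0002211 / 9.693×10⁻⁸ = 2281 N = 2.281 kN.
σ_{bronze} = P/A₁ = 2281/255 = 8.945 MPa, tensile.

σ ≈ 8.94 MPa (tensile)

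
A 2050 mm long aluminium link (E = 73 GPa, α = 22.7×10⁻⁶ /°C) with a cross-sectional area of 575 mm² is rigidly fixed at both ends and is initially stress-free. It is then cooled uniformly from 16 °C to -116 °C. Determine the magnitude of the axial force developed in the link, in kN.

P ≈ 126 kN (tensile)

Full restraint means ε = 0, so the stress is σ = EαΔT = 73×10³ × 22.7×10⁻⁶ × 132 = 218.7 MPa.
Axial force P = σA = 218.7 × 575 = 125800 N = 125.8 kN, tensile.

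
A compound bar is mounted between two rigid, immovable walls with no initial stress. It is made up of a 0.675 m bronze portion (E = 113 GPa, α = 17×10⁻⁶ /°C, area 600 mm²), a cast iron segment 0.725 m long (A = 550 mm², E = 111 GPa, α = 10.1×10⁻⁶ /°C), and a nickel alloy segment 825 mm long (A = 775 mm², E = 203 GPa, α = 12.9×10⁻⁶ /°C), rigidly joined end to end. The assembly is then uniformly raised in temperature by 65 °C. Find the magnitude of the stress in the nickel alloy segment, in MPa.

Free thermal expansion of the whole bar: Σ αᵢΔT Lᵢ = 17×10⁻⁶×65×675 + 10.1×10⁻⁶×65×725 + 12.9×10⁻⁶×65×825 = 1.914 mm.
The rigid supports impose zero overall length change; the single axial force P common to all segments must satisfy P Σ Lᵢ/(AᵢEᵢ) = δ_free.
Σ Lᵢ/(AᵢEᵢ) = 675/(600×113×10³) + 725/(550×111×10³) + 825/(775×203×10³) = 2.708×10⁻⁵ mm/N.
P = 1.914 / 2.708×10⁻⁵ = 70680 N = 70.68 kN, compressive.
σ_{nickel alloy} = P / A = 70680 / 775 = 91.2 MPa.

σ ≈ 91.2 MPa (compressive)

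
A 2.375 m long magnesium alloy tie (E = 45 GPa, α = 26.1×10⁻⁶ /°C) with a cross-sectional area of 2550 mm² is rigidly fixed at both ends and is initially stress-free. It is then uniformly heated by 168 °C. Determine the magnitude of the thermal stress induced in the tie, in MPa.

The supports are rigid, so the total axial strain is zero. The restrained thermal strain is ε = αΔT = 26.1×10⁻⁶ × 168 = 4384.8×10⁻⁶.
The stress required to suppress this strain is σ = Eε = 45×10³ × 4384.8×10⁻⁶ = 197.3 MPa, compressive since the tie is trying to expand.

σ ≈ 197 MPa (compressive)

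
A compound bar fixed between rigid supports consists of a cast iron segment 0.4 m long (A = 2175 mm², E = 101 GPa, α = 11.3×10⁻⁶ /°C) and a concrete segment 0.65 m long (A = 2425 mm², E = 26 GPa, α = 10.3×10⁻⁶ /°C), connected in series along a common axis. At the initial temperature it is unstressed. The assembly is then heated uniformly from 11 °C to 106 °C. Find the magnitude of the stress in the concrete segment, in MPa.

If the supports were absent, the total length change would be Σ αᵢΔT Lᵢ = 11.3×10⁻⁶×95×400 + 10.3×10⁻⁶×95×650 = 1.065 mm.
The walls prevent any net length change, so an axial force P (same in every segment) develops. Compatibility: P · Σ Lᵢ/(AᵢEᵢ) = δ_free.
Σ Lᵢ/(AᵢEᵢ) = 400/(2175×101×10³) + 650/(2425×26×10³) = 1.213×10⁻⁵ mm/N.
P = 1.065 / 1.213×10⁻⁵ = 87830 N = 87.83 kN, compressive.
σ_{concrete} = P / A = 87830 / 2425 = 36.22 MPa.

σ ≈ 36.2 MPa (compressive)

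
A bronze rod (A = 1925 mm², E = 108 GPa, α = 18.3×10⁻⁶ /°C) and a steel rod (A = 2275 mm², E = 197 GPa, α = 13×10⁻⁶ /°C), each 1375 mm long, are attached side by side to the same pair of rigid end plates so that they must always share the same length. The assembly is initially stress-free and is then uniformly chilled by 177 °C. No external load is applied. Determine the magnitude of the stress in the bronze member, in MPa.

Both members must finish at the same length. With the larger α, the bronze tends to over-contract; the plates restrain it, putting the bronze in tension and the steel in compression. With no external load the two internal forces are equal and opposite, magnitude P.
Equating the net (thermal + elastic) strains gives |α₁ − α₂|·ΔT = P·[1/(A₁E₁) + 1/(A₂E₂)].
|α₁ − α₂|·ΔT = 5.3×10⁻⁶ × 177 = 0.0009381.
1/(A₁E₁) + 1/(A₂E₂) = 1/(1925×108×10³) + 1/(2275×197×10³) = 7.041×10⁻⁹ N⁻¹.
P = 0.0009381 / 7.041×10⁻⁹ = 133200 N = 133.2 kN.
σ_{bronze} = P/A₁ = 133200/1925 = 69.21 MPa, tensile.

σ ≈ 69.2 MPa (tensile)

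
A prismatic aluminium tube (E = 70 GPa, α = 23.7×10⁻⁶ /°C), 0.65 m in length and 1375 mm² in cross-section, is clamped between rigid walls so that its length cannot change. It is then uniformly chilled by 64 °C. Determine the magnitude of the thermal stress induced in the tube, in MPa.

σ ≈ 106 MPa (tensile)

Because both ends are immovable the net strain is zero, and the suppressed thermal strain is αΔT = 23.7×10⁻⁶ × 64 = 1516.8×10⁻⁶.
The stress required to suppress this strain is σ = Eε = 70×10³ × 1516.8×10⁻⁶ = 106.2 MPa, tensile since the tube is trying to contract.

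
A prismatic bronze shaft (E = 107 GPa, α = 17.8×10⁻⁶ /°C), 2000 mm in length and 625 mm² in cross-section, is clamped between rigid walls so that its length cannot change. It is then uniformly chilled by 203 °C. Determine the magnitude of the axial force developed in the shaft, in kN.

P ≈ 242 kN (tensile)

Full restraint means ε = 0, so the stress is σ = EαΔT = 107×10³ × 17.8×10⁻⁶ × 203 = 386.6 MPa.
Then P = σA = 386.6 × 625 mm² = 241.6 kN, tensile.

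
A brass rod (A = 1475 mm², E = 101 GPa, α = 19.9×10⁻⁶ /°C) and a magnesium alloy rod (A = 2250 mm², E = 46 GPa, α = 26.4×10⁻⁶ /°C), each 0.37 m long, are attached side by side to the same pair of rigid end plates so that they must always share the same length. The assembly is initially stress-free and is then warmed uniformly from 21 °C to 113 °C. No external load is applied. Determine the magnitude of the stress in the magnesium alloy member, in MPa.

σ ≈ 16.2 MPa (compressive)

Both members must finish at the same length. With the larger α, the magnesium alloy tends to over-expand; the plates restrain it, putting the magnesium alloy in compression and the brass in tension. With no external load the two internal forces are equal and opposite, magnitude P.
Setting the final lengths equal and cancelling L: (α₁ − α₂)ΔT = P/(A₁E₁) + P/(A₂E₂).
|α₁ − α₂|·ΔT = 6.5×10⁻⁶ × 92 = 0.000598.
1/(A₁E₁) + 1/(A₂E₂) = 1/(1475×101×10³) + 1/(2250×46×10³) = 1.637×10⁻⁸ N⁻¹.
P = 0.000598 / 1.637×10⁻⁸ = 36520 N = 36.52 kN.
σ_{magnesium alloy} = P/A₂ = 36520/2250 = 16.23 MPa, compressive.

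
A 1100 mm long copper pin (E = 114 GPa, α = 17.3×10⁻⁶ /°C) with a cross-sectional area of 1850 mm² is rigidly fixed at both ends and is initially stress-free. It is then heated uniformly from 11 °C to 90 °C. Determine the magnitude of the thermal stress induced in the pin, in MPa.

σ ≈ 156 MPa (compressive)

Because both ends are immovable the net strain is zero, and the suppressed thermal strain is αΔT = 17.3×10⁻⁶ × 79 = 1366.7×10⁻⁶.
σ = EαΔT = 114×10³ × 17.3×10⁻⁶ × 79 = 155.8 MPa (compressive; the pin is trying to expand).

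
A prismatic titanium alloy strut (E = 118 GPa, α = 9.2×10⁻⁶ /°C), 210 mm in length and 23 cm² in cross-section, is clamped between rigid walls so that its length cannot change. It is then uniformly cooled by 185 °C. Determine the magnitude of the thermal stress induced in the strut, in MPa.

With length fixed, the mechanical strain must cancel the thermal strain αΔT = 9.2×10⁻⁶ × 185 = 1702×10⁻⁶.
σ = EαΔT = 118×10³ × 9.2×10⁻⁶ × 185 = 200.8 MPa (tensile; the strut is trying to contract).

σ ≈ 201 MPa (tensile)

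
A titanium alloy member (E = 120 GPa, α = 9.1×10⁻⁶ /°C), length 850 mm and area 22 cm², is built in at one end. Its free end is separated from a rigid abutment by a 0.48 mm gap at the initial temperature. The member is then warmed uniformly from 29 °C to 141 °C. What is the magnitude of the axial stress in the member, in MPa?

Free thermal elongation = αΔT L = 9.1×10⁻⁶ × 112 × 850 = 0.8663 mm.
This exceeds the 0.48 mm gap, so the wall pushes back. The portion of expansion that must be recovered elastically is δ_free − gap = 0.8663 − 0.48 = 0.3863 mm.
That suppressed elongation corresponds to σ = E·Δ/L = 120×10³ × 0.3863/850 = 54.54 MPa.

σ ≈ 54.5 MPa (compressive)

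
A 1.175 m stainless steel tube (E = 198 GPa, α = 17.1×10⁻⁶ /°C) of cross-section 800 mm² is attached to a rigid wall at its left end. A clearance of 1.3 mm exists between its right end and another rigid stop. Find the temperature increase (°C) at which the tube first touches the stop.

The gap closes when αΔT L = 1.3 mm, since the tube is still unstressed at that instant.
ΔT = 1.3 / (17.1×10⁻⁶ × 1175) = 64.7 °C.

ΔT ≈ 64.7 °C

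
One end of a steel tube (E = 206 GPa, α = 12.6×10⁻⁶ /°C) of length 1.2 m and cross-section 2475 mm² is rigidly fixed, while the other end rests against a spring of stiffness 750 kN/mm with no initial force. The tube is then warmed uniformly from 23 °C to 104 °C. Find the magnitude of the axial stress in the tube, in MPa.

σ ≈ 134 MPa (compressive)

Free thermal expansion: δ_free = αΔT L = 12.6×10⁻⁶ × 81 × 1200 = 1.225 mm.
With a force P in the spring, the elastic change of the tube is PL/(AE) and that of the spring is P/k; compatibility requires their sum to equal δ_free.
So P = δ_free / [L/(AE) + 1/k] = 1.225 / [ 1200/(2475×206×10³) + 1/(750×10³) ].
P = 1.225 / 3.687×10⁻⁶ = 332200 N.
σ = P/A = 332200/2475 = 134.2 MPa.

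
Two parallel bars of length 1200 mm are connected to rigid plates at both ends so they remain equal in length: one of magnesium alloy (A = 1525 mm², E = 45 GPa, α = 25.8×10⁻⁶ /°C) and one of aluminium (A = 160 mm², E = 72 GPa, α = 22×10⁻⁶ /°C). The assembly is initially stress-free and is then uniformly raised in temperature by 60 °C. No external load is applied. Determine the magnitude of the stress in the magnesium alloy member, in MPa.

Equilibrium of a rigid end plate with no external load gives equal and opposite internal forces ±P in the two members. Since α_{magnesium alloy} > α_{aluminium}, heating drives the magnesium alloy into compression and the aluminium into tension.
Equating the net (thermal + elastic) strains gives |α₁ − α₂|·ΔT = P·[1/(A₁E₁) + 1/(A₂E₂)].
|α₁ − α₂|·ΔT = 3.8×10⁻⁶ × 60 = 0.000228.
1/(A₁E₁) + 1/(A₂E₂) = 1/(1525×45×10³) + 1/(160×72×10³) = 1.014×10⁻⁷ N⁻¹.
So P = 0.000228 / 1.014×10⁻⁷ = 2.249 kN.
σ_{magnesium alloy} = P/A₁ = 2249/1525 = 1.475 MPa, compressive.

σ ≈ 1.47 MPa (compressive)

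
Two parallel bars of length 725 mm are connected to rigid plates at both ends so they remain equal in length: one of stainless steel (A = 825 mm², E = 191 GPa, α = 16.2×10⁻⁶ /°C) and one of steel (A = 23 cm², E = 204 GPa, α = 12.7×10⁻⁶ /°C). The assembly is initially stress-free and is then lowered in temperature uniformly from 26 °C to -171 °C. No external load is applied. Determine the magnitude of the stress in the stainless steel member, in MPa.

σ ≈ 98.6 MPa (tensile)

Both members must finish at the same length. With the larger α, the stainless steel tends to over-contract; the plates restrain it, putting the stainless steel in tension and the steel in compression. With no external load the two internal forces are equal and opposite, magnitude P.
Compatibility of the two members (thermal + elastic change equal): (α₁ − α₂)ΔT = P·[1/(A₁E₁) + 1/(A₂E₂)].
|α₁ − α₂|·ΔT = 3.5×10⁻⁶ × 197 = 0.0006895.
1/(A₁E₁) + 1/(A₂E₂) = 1/(825×191×10³) + 1/(2300×204×10³) = 8.477×10⁻⁹ N⁻¹.
P = 0.0006895 / 8.477×10⁻⁹ = 81330 N = 81.33 kN.
σ_{stainless steel} = P/A₁ = 81330/825 = 98.59 MPa, tensile.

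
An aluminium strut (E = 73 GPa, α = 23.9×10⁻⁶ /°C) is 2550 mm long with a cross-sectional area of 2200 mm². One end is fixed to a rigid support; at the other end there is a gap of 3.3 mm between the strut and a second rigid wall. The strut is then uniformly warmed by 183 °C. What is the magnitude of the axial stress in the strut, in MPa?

If the wall were absent the strut would grow by αΔT L = 23.9×10⁻⁶ × 183 × 2550 = 11.15 mm.
After closing the 3.3 mm clearance, 11.15 − 3.3 = 7.853 mm of expansion remains to be suppressed by the wall.
That suppressed elongation corresponds to σ = E·Δ/L = 73×10³ × 7.853/2550 = 224.8 MPa.

σ ≈ 225 MPa (compressive)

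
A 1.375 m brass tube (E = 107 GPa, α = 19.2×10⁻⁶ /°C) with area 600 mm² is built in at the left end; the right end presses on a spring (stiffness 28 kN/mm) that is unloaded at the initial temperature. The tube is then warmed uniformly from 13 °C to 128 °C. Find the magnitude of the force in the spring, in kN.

P ≈ 53.1 kN

The unrestrained thermal change is αΔT L = 19.2×10⁻⁶ × 115 × 1375 = 3.036 mm.
Let P be the compressive force at the spring. The tube shortens elastically by PL/(AE) and the spring compresses by P/k; together these equal δ_free.
So P = δ_free / [L/(AE) + 1/k] = 3.036 / [ 1375/(600×107×10³) + 1/(28×10³) ].
P = 3.036 / 5.713×10⁻⁵ = 53140 N.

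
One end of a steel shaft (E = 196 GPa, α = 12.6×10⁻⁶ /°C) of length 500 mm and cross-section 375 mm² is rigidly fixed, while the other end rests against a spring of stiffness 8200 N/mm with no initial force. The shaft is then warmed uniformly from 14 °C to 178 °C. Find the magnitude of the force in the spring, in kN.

P ≈ 8.02 kN

The unrestrained thermal change is αΔT L = 12.6×10⁻⁶ × 164 × 500 = 1.033 mm.
With a force P in the spring, the elastic change of the shaft is PL/(AE) and that of the spring is P/k; compatibility requires their sum to equal δ_free.
So P = δ_free / [L/(AE) + 1/k] = 1.033 / [ 500/(375×196×10³) + 1/(8200) ].
P = 1.033 / 0.0001288 = 8025 N.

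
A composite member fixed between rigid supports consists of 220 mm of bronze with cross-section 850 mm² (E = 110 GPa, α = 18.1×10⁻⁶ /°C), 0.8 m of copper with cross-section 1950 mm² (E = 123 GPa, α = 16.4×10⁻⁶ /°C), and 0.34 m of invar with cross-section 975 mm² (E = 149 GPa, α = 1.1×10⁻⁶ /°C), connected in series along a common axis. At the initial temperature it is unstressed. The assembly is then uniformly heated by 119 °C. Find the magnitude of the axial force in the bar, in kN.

P ≈ 259 kN (compressive)

If the supports were absent, the total length change would be Σ αᵢΔT Lᵢ = 18.1×10⁻⁶×119×220 + 16.4×10⁻⁶×119×800 + 1.1×10⁻⁶×119×340 = 2.08 mm.
The rigid supports impose zero overall length change; the single axial force P common to all segments must satisfy P Σ Lᵢ/(AᵢEᵢ) = δ_free.
The series flexibility is Σ Lᵢ/(AᵢEᵢ) = 220/(850×110×10³) + 800/(1950×123×10³) + 340/(975×149×10³) = 8.029×10⁻⁶ mm/N.
So P = 2.08 / 8.029×10⁻⁶ = 259 kN, compressive.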